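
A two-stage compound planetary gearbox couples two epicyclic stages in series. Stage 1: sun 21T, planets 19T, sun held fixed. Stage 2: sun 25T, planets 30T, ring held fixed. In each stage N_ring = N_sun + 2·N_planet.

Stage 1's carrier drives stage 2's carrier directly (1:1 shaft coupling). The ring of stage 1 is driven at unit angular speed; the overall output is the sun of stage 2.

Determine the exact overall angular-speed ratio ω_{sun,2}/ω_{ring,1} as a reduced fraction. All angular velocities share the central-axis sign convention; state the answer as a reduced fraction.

649/200

Stage 1: N_ring = 21 + 2·19 = 59
Stage 1: 21(ω_s−ω_c) = −59(ω_r−ω_c),  ω_s=0, ω_r=1
Stage 1: 21(0−ω_c) = −59(1−ω_c)  ⇒  80ω_c = 59  ⇒  ω_c = 59/80
  ⇒ ω_c¹/ω_r¹ = 59/80
Stage 2: N_ring = 25 + 2·30 = 85
Stage 2: 25(ω_s−ω_c) = −85(ω_r−ω_c),  ω_r=0, ω_c=1
Stage 2: ω_s = 1 − (85/25)(0−1) = 22/5
  ⇒ ω_s²/ω_c² = 22/5
Coupling ω_c² = ω_c¹ ⇒ overall = 59/80 × 22/5 = 649/200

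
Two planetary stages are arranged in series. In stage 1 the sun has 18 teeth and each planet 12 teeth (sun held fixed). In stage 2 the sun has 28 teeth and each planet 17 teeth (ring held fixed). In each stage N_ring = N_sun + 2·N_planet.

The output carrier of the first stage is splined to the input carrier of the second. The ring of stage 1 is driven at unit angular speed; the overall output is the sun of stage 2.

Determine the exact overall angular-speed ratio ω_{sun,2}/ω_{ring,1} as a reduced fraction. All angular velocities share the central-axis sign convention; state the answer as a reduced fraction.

Stage 1: N_ring = 18 + 2·12 = 42
Stage 1: 18(ω_s−ω_c) = −42(ω_r−ω_c),  ω_s=0, ω_r=1
Stage 1: 18(0−ω_c) = −42(1−ω_c)  ⇒  60ω_c = 42  ⇒  ω_c = 7/10
  ⇒ ω_c¹/ω_r¹ = 7/10
Stage 2: N_ring = 28 + 2·17 = 62
Stage 2: 28(ω_s−ω_c) = −62(ω_r−ω_c),  ω_r=0, ω_c=1
Stage 2: ω_s = 1 − (62/28)(0−1) = 45/14
  ⇒ ω_s²/ω_c² = 45/14
Coupling ω_c² = ω_c¹ ⇒ overall = 7/10 × 45/14 = 9/4

9/4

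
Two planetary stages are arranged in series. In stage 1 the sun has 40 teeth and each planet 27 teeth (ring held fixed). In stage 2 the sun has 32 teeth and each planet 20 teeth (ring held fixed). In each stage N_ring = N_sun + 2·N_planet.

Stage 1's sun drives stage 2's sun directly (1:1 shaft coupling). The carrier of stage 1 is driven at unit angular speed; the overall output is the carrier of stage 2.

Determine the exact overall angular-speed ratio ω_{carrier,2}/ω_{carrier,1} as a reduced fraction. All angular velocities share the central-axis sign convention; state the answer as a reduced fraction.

Stage 1: N_ring = 40 + 2·27 = 94
Stage 1: 40(ω_s−ω_c) = −94(ω_r−ω_c),  ω_r=0, ω_c=1
Stage 1: ω_s = 1 − (94/40)(0−1) = 67/20
  ⇒ ω_s¹/ω_c¹ = 67/20
Stage 2: N_ring = 32 + 2·20 = 72
Stage 2: 32(ω_s−ω_c) = −72(ω_r−ω_c),  ω_r=0, ω_s=1
Stage 2: 32(1−ω_c) = −72(0−ω_c)  ⇒  104ω_c = 32  ⇒  ω_c = 4/13
  ⇒ ω_c²/ω_s² = 4/13
Coupling ω_s² = ω_s¹ ⇒ overall = 67/20 × 4/13 = 67/65

67/65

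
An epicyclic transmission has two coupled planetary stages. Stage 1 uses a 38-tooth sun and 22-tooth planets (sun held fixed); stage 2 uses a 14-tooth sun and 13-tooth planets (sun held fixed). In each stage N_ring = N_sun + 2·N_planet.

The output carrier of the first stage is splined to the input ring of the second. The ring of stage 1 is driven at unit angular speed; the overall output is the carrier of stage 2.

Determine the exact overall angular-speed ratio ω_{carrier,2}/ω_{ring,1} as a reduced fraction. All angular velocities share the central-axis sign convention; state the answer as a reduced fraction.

41/81

Stage 1: N_ring = 38 + 2·22 = 82
Stage 1: 38(ω_s−ω_c) = −82(ω_r−ω_c),  ω_s=0, ω_r=1
Stage 1: 38(0−ω_c) = −82(1−ω_c)  ⇒  120ω_c = 82  ⇒  ω_c = 41/60
  ⇒ ω_c¹/ω_r¹ = 41/60
Stage 2: N_ring = 14 + 2·13 = 40
Stage 2: 14(ω_s−ω_c) = −40(ω_r−ω_c),  ω_s=0, ω_r=1
Stage 2: 14(0−ω_c) = −40(1−ω_c)  ⇒  54ω_c = 40  ⇒  ω_c = 20/27
  ⇒ ω_c²/ω_r² = 20/27
Coupling ω_r² = ω_c¹ ⇒ overall = 41/60 × 20/27 = 41/81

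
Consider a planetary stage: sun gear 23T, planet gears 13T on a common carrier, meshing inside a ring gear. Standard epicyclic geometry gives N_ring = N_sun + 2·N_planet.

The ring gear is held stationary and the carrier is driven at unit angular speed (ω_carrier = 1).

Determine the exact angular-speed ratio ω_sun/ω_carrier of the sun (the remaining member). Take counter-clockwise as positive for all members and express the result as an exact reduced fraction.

72/23

N_ring = 23 + 2·13 = 49
23(ω_s−ω_c) = −49(ω_r−ω_c),  ω_r=0, ω_c=1
ω_s = 1 − (49/23)(0−1) = 72/23
ω_s/ω_c = 72/23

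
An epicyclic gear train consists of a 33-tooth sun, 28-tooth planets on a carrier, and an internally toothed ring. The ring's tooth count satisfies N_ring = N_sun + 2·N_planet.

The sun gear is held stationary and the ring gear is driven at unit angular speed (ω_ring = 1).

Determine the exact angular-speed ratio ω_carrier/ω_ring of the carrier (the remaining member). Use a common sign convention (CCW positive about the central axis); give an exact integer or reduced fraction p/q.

N_ring = 33 + 2·28 = 89
33(ω_s−ω_c) = −89(ω_r−ω_c),  ω_s=0, ω_r=1
33(0−ω_c) = −89(1−ω_c)  ⇒  122ω_c = 89  ⇒  ω_c = 89/122
ω_c/ω_r = 89/122

89/122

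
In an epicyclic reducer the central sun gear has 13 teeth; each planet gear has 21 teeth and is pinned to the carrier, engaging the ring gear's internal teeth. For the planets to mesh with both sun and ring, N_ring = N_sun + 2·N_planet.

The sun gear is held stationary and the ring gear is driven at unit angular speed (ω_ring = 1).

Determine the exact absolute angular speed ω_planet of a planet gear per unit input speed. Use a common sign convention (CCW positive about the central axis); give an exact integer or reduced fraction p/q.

55/42

N_ring = 13 + 2·21 = 55
13(ω_s−ω_c) = −55(ω_r−ω_c),  ω_s=0, ω_r=1
13(0−ω_c) = −55(1−ω_c)  ⇒  68ω_c = 55  ⇒  ω_c = 55/68
sun–planet: 13·(0−55/68) = −21·(ω_p−ω_c)  ⇒  ω_p−ω_c = −(13/21)·(-55/68) = 715/1428
ω_p = 55/68 + 715/1428 = 55/42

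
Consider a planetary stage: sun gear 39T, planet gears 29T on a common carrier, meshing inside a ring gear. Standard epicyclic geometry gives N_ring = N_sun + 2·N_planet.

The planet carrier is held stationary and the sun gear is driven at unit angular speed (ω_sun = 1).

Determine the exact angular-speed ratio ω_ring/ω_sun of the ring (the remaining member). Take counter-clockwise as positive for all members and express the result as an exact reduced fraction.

N_ring = 39 + 2·29 = 97
39(ω_s−ω_c) = −97(ω_r−ω_c),  ω_c=0, ω_s=1
ω_r = 0 − (39/97)(1−0) = -39/97
ω_r/ω_s = -39/97

-39/97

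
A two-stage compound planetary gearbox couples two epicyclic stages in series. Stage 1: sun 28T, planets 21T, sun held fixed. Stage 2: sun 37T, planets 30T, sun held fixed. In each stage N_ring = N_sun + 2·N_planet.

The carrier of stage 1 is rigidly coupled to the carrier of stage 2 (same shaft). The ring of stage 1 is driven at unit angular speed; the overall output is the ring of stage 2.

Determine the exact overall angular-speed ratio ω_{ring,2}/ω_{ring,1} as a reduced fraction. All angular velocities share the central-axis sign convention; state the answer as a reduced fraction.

Stage 1: N_ring = 28 + 2·21 = 70
Stage 1: 28(ω_s−ω_c) = −70(ω_r−ω_c),  ω_s=0, ω_r=1
Stage 1: 28(0−ω_c) = −70(1−ω_c)  ⇒  98ω_c = 70  ⇒  ω_c = 5/7
  ⇒ ω_c¹/ω_r¹ = 5/7
Stage 2: N_ring = 37 + 2·30 = 97
Stage 2: 37(ω_s−ω_c) = −97(ω_r−ω_c),  ω_s=0, ω_c=1
Stage 2: ω_r = 1 − (37/97)(0−1) = 134/97
  ⇒ ω_r²/ω_c² = 134/97
Coupling ω_c² = ω_c¹ ⇒ overall = 5/7 × 134/97 = 670/679

670/679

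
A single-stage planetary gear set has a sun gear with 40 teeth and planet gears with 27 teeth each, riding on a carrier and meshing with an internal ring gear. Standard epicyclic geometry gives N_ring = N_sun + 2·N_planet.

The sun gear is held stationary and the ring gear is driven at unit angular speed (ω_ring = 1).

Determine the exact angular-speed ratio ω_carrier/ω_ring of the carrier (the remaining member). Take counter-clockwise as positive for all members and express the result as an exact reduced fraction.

47/67

N_ring = 40 + 2·27 = 94
40(ω_s−ω_c) = −94(ω_r−ω_c),  ω_s=0, ω_r=1
40(0−ω_c) = −94(1−ω_c)  ⇒  134ω_c = 94  ⇒  ω_c = 47/67
ω_c/ω_r = 47/67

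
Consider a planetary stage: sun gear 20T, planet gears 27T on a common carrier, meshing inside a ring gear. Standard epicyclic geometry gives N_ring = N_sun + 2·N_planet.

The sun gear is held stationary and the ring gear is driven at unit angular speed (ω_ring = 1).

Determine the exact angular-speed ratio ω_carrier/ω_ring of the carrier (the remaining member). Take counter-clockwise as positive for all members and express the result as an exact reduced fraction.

N_ring = 20 + 2·27 = 74
20(ω_s−ω_c) = −74(ω_r−ω_c),  ω_s=0, ω_r=1
20(0−ω_c) = −74(1−ω_c)  ⇒  94ω_c = 74  ⇒  ω_c = 37/47
ω_c/ω_r = 37/47

37/47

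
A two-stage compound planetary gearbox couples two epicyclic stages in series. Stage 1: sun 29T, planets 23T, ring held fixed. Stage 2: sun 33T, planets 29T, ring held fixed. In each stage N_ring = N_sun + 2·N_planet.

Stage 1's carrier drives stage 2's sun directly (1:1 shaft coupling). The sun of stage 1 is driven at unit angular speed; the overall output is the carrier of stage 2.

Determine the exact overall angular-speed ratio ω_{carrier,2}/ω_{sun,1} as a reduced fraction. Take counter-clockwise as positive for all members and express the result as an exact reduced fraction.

957/12896

Stage 1: N_ring = 29 + 2·23 = 75
Stage 1: 29(ω_s−ω_c) = −75(ω_r−ω_c),  ω_r=0, ω_s=1
Stage 1: 29(1−ω_c) = −75(0−ω_c)  ⇒  104ω_c = 29  ⇒  ω_c = 29/104
  ⇒ ω_c¹/ω_s¹ = 29/104
Stage 2: N_ring = 33 + 2·29 = 91
Stage 2: 33(ω_s−ω_c) = −91(ω_r−ω_c),  ω_r=0, ω_s=1
Stage 2: 33(1−ω_c) = −91(0−ω_c)  ⇒  124ω_c = 33  ⇒  ω_c = 33/124
  ⇒ ω_c²/ω_s² = 33/124
Coupling ω_s² = ω_c¹ ⇒ overall = 29/104 × 33/124 = 957/12896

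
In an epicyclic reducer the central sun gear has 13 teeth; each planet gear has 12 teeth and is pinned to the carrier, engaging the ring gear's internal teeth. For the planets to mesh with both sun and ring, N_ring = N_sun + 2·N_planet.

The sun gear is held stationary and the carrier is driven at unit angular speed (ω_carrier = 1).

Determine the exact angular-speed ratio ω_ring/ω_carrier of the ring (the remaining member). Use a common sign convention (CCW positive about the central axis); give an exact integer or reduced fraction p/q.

N_ring = 13 + 2·12 = 37
13(ω_s−ω_c) = −37(ω_r−ω_c),  ω_s=0, ω_c=1
ω_r = 1 − (13/37)(0−1) = 50/37
ω_r/ω_c = 50/37

50/37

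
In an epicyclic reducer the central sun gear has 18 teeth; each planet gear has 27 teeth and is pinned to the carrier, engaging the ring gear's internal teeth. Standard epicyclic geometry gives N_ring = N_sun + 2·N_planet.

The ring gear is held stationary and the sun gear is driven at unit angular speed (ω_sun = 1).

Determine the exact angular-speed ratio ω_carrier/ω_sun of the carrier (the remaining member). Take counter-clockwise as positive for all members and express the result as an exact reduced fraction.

1/5

N_ring = 18 + 2·27 = 72
18(ω_s−ω_c) = −72(ω_r−ω_c),  ω_r=0, ω_s=1
18(1−ω_c) = −72(0−ω_c)  ⇒  90ω_c = 18  ⇒  ω_c = 1/5
ω_c/ω_s = 1/5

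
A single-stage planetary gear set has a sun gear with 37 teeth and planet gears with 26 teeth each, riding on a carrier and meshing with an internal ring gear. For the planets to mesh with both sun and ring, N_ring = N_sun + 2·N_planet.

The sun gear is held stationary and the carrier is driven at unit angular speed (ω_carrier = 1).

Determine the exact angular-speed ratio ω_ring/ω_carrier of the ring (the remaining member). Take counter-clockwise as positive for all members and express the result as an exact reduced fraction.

N_ring = 37 + 2·26 = 89
37(ω_s−ω_c) = −89(ω_r−ω_c),  ω_s=0, ω_c=1
ω_r = 1 − (37/89)(0−1) = 126/89
ω_r/ω_c = 126/89

126/89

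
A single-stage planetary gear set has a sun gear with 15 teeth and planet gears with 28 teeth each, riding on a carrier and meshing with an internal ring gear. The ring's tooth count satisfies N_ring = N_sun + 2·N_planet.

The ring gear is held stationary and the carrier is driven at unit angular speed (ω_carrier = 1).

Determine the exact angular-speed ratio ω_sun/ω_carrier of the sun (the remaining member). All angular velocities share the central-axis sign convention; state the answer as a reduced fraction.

N_ring = 15 + 2·28 = 71
15(ω_s−ω_c) = −71(ω_r−ω_c),  ω_r=0, ω_c=1
ω_s = 1 − (71/15)(0−1) = 86/15
ω_s/ω_c = 86/15

86/15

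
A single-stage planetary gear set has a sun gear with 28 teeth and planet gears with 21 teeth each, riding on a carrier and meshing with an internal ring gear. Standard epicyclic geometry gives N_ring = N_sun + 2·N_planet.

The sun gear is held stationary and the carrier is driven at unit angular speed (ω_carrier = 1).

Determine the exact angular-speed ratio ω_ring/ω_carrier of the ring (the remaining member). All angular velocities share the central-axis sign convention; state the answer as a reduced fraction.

N_ring = 28 + 2·21 = 70
28(ω_s−ω_c) = −70(ω_r−ω_c),  ω_s=0, ω_c=1
ω_r = 1 − (28/70)(0−1) = 7/5
ω_r/ω_c = 7/5

7/5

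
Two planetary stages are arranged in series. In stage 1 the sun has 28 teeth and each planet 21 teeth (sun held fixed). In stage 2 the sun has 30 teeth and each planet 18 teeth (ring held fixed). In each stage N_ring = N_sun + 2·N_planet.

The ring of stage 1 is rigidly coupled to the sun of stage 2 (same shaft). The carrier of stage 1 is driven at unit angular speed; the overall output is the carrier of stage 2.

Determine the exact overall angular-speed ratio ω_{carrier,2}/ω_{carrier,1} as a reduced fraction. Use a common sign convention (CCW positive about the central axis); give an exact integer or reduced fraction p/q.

Stage 1: N_ring = 28 + 2·21 = 70
Stage 1: 28(ω_s−ω_c) = −70(ω_r−ω_c),  ω_s=0, ω_c=1
Stage 1: ω_r = 1 − (28/70)(0−1) = 7/5
  ⇒ ω_r¹/ω_c¹ = 7/5
Stage 2: N_ring = 30 + 2·18 = 66
Stage 2: 30(ω_s−ω_c) = −66(ω_r−ω_c),  ω_r=0, ω_s=1
Stage 2: 30(1−ω_c) = −66(0−ω_c)  ⇒  96ω_c = 30  ⇒  ω_c = 5/16
  ⇒ ω_c²/ω_s² = 5/16
Coupling ω_s² = ω_r¹ ⇒ overall = 7/5 × 5/16 = 7/16

7/16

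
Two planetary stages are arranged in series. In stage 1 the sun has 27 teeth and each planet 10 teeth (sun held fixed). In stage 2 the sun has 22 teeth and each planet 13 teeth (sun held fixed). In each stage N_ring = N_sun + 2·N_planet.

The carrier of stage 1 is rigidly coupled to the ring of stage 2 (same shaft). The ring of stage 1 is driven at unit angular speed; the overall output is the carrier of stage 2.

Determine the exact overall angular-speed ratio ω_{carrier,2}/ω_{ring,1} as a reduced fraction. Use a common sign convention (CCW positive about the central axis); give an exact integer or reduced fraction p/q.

Stage 1: N_ring = 27 + 2·10 = 47
Stage 1: 27(ω_s−ω_c) = −47(ω_r−ω_c),  ω_s=0, ω_r=1
Stage 1: 27(0−ω_c) = −47(1−ω_c)  ⇒  74ω_c = 47  ⇒  ω_c = 47/74
  ⇒ ω_c¹/ω_r¹ = 47/74
Stage 2: N_ring = 22 + 2·13 = 48
Stage 2: 22(ω_s−ω_c) = −48(ω_r−ω_c),  ω_s=0, ω_r=1
Stage 2: 22(0−ω_c) = −48(1−ω_c)  ⇒  70ω_c = 48  ⇒  ω_c = 24/35
  ⇒ ω_c²/ω_r² = 24/35
Coupling ω_r² = ω_c¹ ⇒ overall = 47/74 × 24/35 = 564/1295

564/1295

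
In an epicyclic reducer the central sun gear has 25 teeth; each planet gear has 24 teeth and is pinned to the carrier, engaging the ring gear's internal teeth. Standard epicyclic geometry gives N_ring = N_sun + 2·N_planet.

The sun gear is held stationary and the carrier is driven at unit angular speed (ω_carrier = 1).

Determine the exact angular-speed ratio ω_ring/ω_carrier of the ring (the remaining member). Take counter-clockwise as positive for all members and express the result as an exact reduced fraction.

98/73

N_ring = 25 + 2·24 = 73
25(ω_s−ω_c) = −73(ω_r−ω_c),  ω_s=0, ω_c=1
ω_r = 1 − (25/73)(0−1) = 98/73
ω_r/ω_c = 98/73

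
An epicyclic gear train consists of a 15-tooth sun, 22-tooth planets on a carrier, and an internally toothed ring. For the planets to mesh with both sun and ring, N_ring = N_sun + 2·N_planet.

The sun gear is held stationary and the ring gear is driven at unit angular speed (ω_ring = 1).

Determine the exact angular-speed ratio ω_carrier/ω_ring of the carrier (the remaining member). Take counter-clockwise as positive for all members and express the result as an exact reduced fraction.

59/74

N_ring = 15 + 2·22 = 59
15(ω_s−ω_c) = −59(ω_r−ω_c),  ω_s=0, ω_r=1
15(0−ω_c) = −59(1−ω_c)  ⇒  74ω_c = 59  ⇒  ω_c = 59/74
ω_c/ω_r = 59/74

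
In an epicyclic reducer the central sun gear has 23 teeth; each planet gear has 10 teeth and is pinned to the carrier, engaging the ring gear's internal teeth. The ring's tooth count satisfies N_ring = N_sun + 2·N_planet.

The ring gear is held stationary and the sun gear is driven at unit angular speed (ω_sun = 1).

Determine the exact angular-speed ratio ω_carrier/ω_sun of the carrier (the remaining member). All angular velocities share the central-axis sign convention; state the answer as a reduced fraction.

23/66

N_ring = 23 + 2·10 = 43
23(ω_s−ω_c) = −43(ω_r−ω_c),  ω_r=0, ω_s=1
23(1−ω_c) = −43(0−ω_c)  ⇒  66ω_c = 23  ⇒  ω_c = 23/66
ω_c/ω_s = 23/66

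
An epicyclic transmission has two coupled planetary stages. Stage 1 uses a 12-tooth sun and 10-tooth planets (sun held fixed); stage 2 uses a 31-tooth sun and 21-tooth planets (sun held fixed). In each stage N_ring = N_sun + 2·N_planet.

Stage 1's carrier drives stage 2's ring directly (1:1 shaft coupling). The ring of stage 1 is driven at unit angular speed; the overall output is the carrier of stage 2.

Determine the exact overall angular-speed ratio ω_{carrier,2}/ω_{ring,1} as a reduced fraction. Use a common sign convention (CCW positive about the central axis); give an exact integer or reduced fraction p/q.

Stage 1: N_ring = 12 + 2·10 = 32
Stage 1: 12(ω_s−ω_c) = −32(ω_r−ω_c),  ω_s=0, ω_r=1
Stage 1: 12(0−ω_c) = −32(1−ω_c)  ⇒  44ω_c = 32  ⇒  ω_c = 8/11
  ⇒ ω_c¹/ω_r¹ = 8/11
Stage 2: N_ring = 31 + 2·21 = 73
Stage 2: 31(ω_s−ω_c) = −73(ω_r−ω_c),  ω_s=0, ω_r=1
Stage 2: 31(0−ω_c) = −73(1−ω_c)  ⇒  104ω_c = 73  ⇒  ω_c = 73/104
  ⇒ ω_c²/ω_r² = 73/104
Coupling ω_r² = ω_c¹ ⇒ overall = 8/11 × 73/104 = 73/143

73/143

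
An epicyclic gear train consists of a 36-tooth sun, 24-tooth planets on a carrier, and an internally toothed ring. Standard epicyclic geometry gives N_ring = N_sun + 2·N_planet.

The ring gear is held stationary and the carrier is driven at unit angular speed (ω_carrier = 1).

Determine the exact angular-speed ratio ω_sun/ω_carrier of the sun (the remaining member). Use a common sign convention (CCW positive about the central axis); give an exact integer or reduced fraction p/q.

N_ring = 36 + 2·24 = 84
36(ω_s−ω_c) = −84(ω_r−ω_c),  ω_r=0, ω_c=1
ω_s = 1 − (84/36)(0−1) = 10/3
ω_s/ω_c = 10/3

10/3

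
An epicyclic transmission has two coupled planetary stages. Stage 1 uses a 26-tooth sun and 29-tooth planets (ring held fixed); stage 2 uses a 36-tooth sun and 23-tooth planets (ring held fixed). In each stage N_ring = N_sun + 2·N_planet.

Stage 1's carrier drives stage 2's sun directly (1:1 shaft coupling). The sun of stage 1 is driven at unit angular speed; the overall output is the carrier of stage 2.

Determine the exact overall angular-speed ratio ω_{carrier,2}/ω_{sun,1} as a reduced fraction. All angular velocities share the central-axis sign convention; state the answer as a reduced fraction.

234/3245

Stage 1: N_ring = 26 + 2·29 = 84
Stage 1: 26(ω_s−ω_c) = −84(ω_r−ω_c),  ω_r=0, ω_s=1
Stage 1: 26(1−ω_c) = −84(0−ω_c)  ⇒  110ω_c = 26  ⇒  ω_c = 13/55
  ⇒ ω_c¹/ω_s¹ = 13/55
Stage 2: N_ring = 36 + 2·23 = 82
Stage 2: 36(ω_s−ω_c) = −82(ω_r−ω_c),  ω_r=0, ω_s=1
Stage 2: 36(1−ω_c) = −82(0−ω_c)  ⇒  118ω_c = 36  ⇒  ω_c = 18/59
  ⇒ ω_c²/ω_s² = 18/59
Coupling ω_s² = ω_c¹ ⇒ overall = 13/55 × 18/59 = 234/3245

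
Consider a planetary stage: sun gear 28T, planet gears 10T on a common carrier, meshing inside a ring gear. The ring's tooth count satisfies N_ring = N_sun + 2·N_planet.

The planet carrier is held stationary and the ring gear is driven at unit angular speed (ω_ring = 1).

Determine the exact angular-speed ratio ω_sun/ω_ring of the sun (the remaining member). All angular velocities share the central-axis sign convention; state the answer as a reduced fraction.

N_ring = 28 + 2·10 = 48
28(ω_s−ω_c) = −48(ω_r−ω_c),  ω_c=0, ω_r=1
ω_s = 0 − (48/28)(1−0) = -12/7
ω_s/ω_r = -12/7

-12/7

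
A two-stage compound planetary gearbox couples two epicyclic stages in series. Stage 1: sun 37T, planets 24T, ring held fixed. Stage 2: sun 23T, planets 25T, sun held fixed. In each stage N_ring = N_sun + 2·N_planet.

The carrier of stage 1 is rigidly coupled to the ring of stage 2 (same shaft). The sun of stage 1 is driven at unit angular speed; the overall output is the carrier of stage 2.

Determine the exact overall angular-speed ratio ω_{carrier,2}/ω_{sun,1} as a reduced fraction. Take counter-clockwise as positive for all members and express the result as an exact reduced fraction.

Stage 1: N_ring = 37 + 2·24 = 85
Stage 1: 37(ω_s−ω_c) = −85(ω_r−ω_c),  ω_r=0, ω_s=1
Stage 1: 37(1−ω_c) = −85(0−ω_c)  ⇒  122ω_c = 37  ⇒  ω_c = 37/122
  ⇒ ω_c¹/ω_s¹ = 37/122
Stage 2: N_ring = 23 + 2·25 = 73
Stage 2: 23(ω_s−ω_c) = −73(ω_r−ω_c),  ω_s=0, ω_r=1
Stage 2: 23(0−ω_c) = −73(1−ω_c)  ⇒  96ω_c = 73  ⇒  ω_c = 73/96
  ⇒ ω_c²/ω_r² = 73/96
Coupling ω_r² = ω_c¹ ⇒ overall = 37/122 × 73/96 = 2701/11712

2701/11712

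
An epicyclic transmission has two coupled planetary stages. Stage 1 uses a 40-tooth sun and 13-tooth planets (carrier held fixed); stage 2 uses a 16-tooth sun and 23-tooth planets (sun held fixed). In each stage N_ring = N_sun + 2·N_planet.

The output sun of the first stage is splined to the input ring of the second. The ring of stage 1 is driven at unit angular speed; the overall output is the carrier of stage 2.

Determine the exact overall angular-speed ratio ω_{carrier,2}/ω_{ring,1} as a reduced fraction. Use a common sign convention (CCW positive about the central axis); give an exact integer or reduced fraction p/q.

-341/260

Stage 1: N_ring = 40 + 2·13 = 66
Stage 1: 40(ω_s−ω_c) = −66(ω_r−ω_c),  ω_c=0, ω_r=1
Stage 1: ω_s = 0 − (66/40)(1−0) = -33/20
  ⇒ ω_s¹/ω_r¹ = -33/20
Stage 2: N_ring = 16 + 2·23 = 62
Stage 2: 16(ω_s−ω_c) = −62(ω_r−ω_c),  ω_s=0, ω_r=1
Stage 2: 16(0−ω_c) = −62(1−ω_c)  ⇒  78ω_c = 62  ⇒  ω_c = 31/39
  ⇒ ω_c²/ω_r² = 31/39
Coupling ω_r² = ω_s¹ ⇒ overall = -33/20 × 31/39 = -341/260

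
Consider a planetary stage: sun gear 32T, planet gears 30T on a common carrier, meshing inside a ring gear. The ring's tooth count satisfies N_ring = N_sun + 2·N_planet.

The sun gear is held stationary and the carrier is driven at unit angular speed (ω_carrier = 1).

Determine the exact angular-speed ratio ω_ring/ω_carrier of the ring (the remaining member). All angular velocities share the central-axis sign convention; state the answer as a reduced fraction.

N_ring = 32 + 2·30 = 92
32(ω_s−ω_c) = −92(ω_r−ω_c),  ω_s=0, ω_c=1
ω_r = 1 − (32/92)(0−1) = 31/23
ω_r/ω_c = 31/23

31/23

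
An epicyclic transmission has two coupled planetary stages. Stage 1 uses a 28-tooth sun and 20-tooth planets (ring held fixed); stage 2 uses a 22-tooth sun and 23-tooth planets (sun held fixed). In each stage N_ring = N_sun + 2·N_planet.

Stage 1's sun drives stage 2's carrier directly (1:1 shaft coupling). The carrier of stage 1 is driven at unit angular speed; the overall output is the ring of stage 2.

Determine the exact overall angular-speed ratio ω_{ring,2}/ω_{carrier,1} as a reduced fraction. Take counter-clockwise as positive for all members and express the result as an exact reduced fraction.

Stage 1: N_ring = 28 + 2·20 = 68
Stage 1: 28(ω_s−ω_c) = −68(ω_r−ω_c),  ω_r=0, ω_c=1
Stage 1: ω_s = 1 − (68/28)(0−1) = 24/7
  ⇒ ω_s¹/ω_c¹ = 24/7
Stage 2: N_ring = 22 + 2·23 = 68
Stage 2: 22(ω_s−ω_c) = −68(ω_r−ω_c),  ω_s=0, ω_c=1
Stage 2: ω_r = 1 − (22/68)(0−1) = 45/34
  ⇒ ω_r²/ω_c² = 45/34
Coupling ω_c² = ω_s¹ ⇒ overall = 24/7 × 45/34 = 540/119

540/119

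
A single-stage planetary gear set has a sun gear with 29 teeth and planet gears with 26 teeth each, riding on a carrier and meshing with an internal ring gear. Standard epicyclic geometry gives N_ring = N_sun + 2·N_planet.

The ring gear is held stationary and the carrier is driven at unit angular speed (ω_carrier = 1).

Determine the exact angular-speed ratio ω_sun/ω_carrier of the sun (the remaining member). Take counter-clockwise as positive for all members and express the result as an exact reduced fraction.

110/29

N_ring = 29 + 2·26 = 81
29(ω_s−ω_c) = −81(ω_r−ω_c),  ω_r=0, ω_c=1
ω_s = 1 − (81/29)(0−1) = 110/29
ω_s/ω_c = 110/29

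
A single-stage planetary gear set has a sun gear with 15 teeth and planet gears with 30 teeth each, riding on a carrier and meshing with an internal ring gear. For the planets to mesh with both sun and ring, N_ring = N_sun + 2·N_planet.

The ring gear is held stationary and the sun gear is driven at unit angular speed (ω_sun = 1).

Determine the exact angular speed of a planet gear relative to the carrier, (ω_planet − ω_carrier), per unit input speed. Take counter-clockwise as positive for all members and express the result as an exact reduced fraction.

-5/12

N_ring = 15 + 2·30 = 75
15(ω_s−ω_c) = −75(ω_r−ω_c),  ω_r=0, ω_s=1
15(1−ω_c) = −75(0−ω_c)  ⇒  90ω_c = 15  ⇒  ω_c = 1/6
sun–planet: 15·(1−1/6) = −30·(ω_p−ω_c)  ⇒  ω_p−ω_c = −(15/30)·(5/6) = -5/12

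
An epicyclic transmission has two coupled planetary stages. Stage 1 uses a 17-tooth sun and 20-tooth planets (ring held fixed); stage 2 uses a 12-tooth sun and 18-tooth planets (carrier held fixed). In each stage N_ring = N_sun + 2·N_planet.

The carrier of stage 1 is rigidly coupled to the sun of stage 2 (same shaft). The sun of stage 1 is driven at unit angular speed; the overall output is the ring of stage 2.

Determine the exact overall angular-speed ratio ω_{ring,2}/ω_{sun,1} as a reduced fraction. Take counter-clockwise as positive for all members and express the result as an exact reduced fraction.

Stage 1: N_ring = 17 + 2·20 = 57
Stage 1: 17(ω_s−ω_c) = −57(ω_r−ω_c),  ω_r=0, ω_s=1
Stage 1: 17(1−ω_c) = −57(0−ω_c)  ⇒  74ω_c = 17  ⇒  ω_c = 17/74
  ⇒ ω_c¹/ω_s¹ = 17/74
Stage 2: N_ring = 12 + 2·18 = 48
Stage 2: 12(ω_s−ω_c) = −48(ω_r−ω_c),  ω_c=0, ω_s=1
Stage 2: ω_r = 0 − (12/48)(1−0) = -1/4
  ⇒ ω_r²/ω_s² = -1/4
Coupling ω_s² = ω_c¹ ⇒ overall = 17/74 × -1/4 = -17/296

-17/296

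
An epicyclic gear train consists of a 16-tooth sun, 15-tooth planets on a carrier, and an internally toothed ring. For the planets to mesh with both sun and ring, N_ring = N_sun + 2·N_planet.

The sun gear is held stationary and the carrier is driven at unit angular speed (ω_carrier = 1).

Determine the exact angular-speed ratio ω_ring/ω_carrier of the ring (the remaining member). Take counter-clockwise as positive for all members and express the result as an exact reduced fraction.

N_ring = 16 + 2·15 = 46
16(ω_s−ω_c) = −46(ω_r−ω_c),  ω_s=0, ω_c=1
ω_r = 1 − (16/46)(0−1) = 31/23
ω_r/ω_c = 31/23

31/23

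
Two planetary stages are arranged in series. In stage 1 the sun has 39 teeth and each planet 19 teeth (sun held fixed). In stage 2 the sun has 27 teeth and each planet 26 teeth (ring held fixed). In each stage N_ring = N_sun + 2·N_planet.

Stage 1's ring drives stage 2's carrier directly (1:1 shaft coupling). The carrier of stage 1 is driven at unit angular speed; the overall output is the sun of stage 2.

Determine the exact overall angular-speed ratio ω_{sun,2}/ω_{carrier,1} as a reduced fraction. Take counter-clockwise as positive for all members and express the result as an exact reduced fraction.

12296/2079

Stage 1: N_ring = 39 + 2·19 = 77
Stage 1: 39(ω_s−ω_c) = −77(ω_r−ω_c),  ω_s=0, ω_c=1
Stage 1: ω_r = 1 − (39/77)(0−1) = 116/77
  ⇒ ω_r¹/ω_c¹ = 116/77
Stage 2: N_ring = 27 + 2·26 = 79
Stage 2: 27(ω_s−ω_c) = −79(ω_r−ω_c),  ω_r=0, ω_c=1
Stage 2: ω_s = 1 − (79/27)(0−1) = 106/27
  ⇒ ω_s²/ω_c² = 106/27
Coupling ω_c² = ω_r¹ ⇒ overall = 116/77 × 106/27 = 12296/2079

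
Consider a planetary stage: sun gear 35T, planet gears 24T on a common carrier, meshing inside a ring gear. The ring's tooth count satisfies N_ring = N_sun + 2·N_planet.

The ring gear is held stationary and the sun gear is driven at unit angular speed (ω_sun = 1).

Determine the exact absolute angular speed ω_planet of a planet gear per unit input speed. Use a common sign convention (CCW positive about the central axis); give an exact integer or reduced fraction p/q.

N_ring = 35 + 2·24 = 83
35(ω_s−ω_c) = −83(ω_r−ω_c),  ω_r=0, ω_s=1
35(1−ω_c) = −83(0−ω_c)  ⇒  118ω_c = 35  ⇒  ω_c = 35/118
sun–planet: 35·(1−35/118) = −24·(ω_p−ω_c)  ⇒  ω_p−ω_c = −(35/24)·(83/118) = -2905/2832
ω_p = 35/118 − 2905/2832 = -35/48

-35/48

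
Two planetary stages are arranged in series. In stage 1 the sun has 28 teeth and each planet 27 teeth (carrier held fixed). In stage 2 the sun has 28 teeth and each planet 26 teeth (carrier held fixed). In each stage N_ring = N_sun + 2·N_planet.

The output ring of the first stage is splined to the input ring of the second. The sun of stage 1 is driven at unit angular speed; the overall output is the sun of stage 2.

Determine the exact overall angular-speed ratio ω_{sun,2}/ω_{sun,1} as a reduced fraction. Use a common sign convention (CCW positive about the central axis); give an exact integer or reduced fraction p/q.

Stage 1: N_ring = 28 + 2·27 = 82
Stage 1: 28(ω_s−ω_c) = −82(ω_r−ω_c),  ω_c=0, ω_s=1
Stage 1: ω_r = 0 − (28/82)(1−0) = -14/41
  ⇒ ω_r¹/ω_s¹ = -14/41
Stage 2: N_ring = 28 + 2·26 = 80
Stage 2: 28(ω_s−ω_c) = −80(ω_r−ω_c),  ω_c=0, ω_r=1
Stage 2: ω_s = 0 − (80/28)(1−0) = -20/7
  ⇒ ω_s²/ω_r² = -20/7
Coupling ω_r² = ω_r¹ ⇒ overall = -14/41 × -20/7 = 40/41

40/41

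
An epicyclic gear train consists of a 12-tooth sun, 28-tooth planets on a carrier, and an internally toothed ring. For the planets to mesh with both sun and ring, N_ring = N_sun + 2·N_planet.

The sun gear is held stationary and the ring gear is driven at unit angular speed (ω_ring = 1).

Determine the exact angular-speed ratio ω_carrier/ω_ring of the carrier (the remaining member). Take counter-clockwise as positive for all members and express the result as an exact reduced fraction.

17/20

N_ring = 12 + 2·28 = 68
12(ω_s−ω_c) = −68(ω_r−ω_c),  ω_s=0, ω_r=1
12(0−ω_c) = −68(1−ω_c)  ⇒  80ω_c = 68  ⇒  ω_c = 17/20
ω_c/ω_r = 17/20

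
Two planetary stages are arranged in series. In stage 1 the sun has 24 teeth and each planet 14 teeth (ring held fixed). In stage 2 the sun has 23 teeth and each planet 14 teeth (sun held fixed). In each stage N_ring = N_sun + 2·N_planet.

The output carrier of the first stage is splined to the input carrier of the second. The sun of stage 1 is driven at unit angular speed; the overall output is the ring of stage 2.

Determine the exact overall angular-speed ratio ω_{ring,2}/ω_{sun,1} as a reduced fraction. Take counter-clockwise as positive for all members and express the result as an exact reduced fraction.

Stage 1: N_ring = 24 + 2·14 = 52
Stage 1: 24(ω_s−ω_c) = −52(ω_r−ω_c),  ω_r=0, ω_s=1
Stage 1: 24(1−ω_c) = −52(0−ω_c)  ⇒  76ω_c = 24  ⇒  ω_c = 6/19
  ⇒ ω_c¹/ω_s¹ = 6/19
Stage 2: N_ring = 23 + 2·14 = 51
Stage 2: 23(ω_s−ω_c) = −51(ω_r−ω_c),  ω_s=0, ω_c=1
Stage 2: ω_r = 1 − (23/51)(0−1) = 74/51
  ⇒ ω_r²/ω_c² = 74/51
Coupling ω_c² = ω_c¹ ⇒ overall = 6/19 × 74/51 = 148/323

148/323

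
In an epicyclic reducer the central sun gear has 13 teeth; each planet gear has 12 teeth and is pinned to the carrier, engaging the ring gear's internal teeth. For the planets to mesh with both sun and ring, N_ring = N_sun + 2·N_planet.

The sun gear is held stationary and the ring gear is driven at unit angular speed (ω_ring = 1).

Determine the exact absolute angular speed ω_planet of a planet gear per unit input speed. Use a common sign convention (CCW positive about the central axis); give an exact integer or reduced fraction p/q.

37/24

N_ring = 13 + 2·12 = 37
13(ω_s−ω_c) = −37(ω_r−ω_c),  ω_s=0, ω_r=1
13(0−ω_c) = −37(1−ω_c)  ⇒  50ω_c = 37  ⇒  ω_c = 37/50
sun–planet: 13·(0−37/50) = −12·(ω_p−ω_c)  ⇒  ω_p−ω_c = −(13/12)·(-37/50) = 481/600
ω_p = 37/50 + 481/600 = 37/24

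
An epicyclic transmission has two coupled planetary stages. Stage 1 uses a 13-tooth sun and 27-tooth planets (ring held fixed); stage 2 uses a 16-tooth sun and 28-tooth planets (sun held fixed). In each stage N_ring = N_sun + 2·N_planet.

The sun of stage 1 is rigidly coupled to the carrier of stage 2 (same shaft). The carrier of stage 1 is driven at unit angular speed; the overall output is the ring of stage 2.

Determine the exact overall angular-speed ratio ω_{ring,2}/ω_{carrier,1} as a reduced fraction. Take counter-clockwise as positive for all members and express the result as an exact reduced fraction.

Stage 1: N_ring = 13 + 2·27 = 67
Stage 1: 13(ω_s−ω_c) = −67(ω_r−ω_c),  ω_r=0, ω_c=1
Stage 1: ω_s = 1 − (67/13)(0−1) = 80/13
  ⇒ ω_s¹/ω_c¹ = 80/13
Stage 2: N_ring = 16 + 2·28 = 72
Stage 2: 16(ω_s−ω_c) = −72(ω_r−ω_c),  ω_s=0, ω_c=1
Stage 2: ω_r = 1 − (16/72)(0−1) = 11/9
  ⇒ ω_r²/ω_c² = 11/9
Coupling ω_c² = ω_s¹ ⇒ overall = 80/13 × 11/9 = 880/117

880/117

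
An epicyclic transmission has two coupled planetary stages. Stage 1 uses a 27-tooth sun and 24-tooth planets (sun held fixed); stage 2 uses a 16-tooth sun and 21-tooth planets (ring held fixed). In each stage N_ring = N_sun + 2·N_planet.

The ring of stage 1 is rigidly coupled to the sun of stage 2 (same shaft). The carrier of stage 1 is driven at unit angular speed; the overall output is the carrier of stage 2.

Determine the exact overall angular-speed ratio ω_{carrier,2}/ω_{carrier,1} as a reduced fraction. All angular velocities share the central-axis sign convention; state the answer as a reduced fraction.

272/925

Stage 1: N_ring = 27 + 2·24 = 75
Stage 1: 27(ω_s−ω_c) = −75(ω_r−ω_c),  ω_s=0, ω_c=1
Stage 1: ω_r = 1 − (27/75)(0−1) = 34/25
  ⇒ ω_r¹/ω_c¹ = 34/25
Stage 2: N_ring = 16 + 2·21 = 58
Stage 2: 16(ω_s−ω_c) = −58(ω_r−ω_c),  ω_r=0, ω_s=1
Stage 2: 16(1−ω_c) = −58(0−ω_c)  ⇒  74ω_c = 16  ⇒  ω_c = 8/37
  ⇒ ω_c²/ω_s² = 8/37
Coupling ω_s² = ω_r¹ ⇒ overall = 34/25 × 8/37 = 272/925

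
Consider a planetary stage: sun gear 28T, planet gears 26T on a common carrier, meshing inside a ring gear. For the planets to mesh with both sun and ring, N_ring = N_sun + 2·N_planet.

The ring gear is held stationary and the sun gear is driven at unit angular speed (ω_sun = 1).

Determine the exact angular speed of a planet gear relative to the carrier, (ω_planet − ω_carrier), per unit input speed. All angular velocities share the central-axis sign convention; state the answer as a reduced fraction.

N_ring = 28 + 2·26 = 80
28(ω_s−ω_c) = −80(ω_r−ω_c),  ω_r=0, ω_s=1
28(1−ω_c) = −80(0−ω_c)  ⇒  108ω_c = 28  ⇒  ω_c = 7/27
sun–planet: 28·(1−7/27) = −26·(ω_p−ω_c)  ⇒  ω_p−ω_c = −(28/26)·(20/27) = -280/351

-280/351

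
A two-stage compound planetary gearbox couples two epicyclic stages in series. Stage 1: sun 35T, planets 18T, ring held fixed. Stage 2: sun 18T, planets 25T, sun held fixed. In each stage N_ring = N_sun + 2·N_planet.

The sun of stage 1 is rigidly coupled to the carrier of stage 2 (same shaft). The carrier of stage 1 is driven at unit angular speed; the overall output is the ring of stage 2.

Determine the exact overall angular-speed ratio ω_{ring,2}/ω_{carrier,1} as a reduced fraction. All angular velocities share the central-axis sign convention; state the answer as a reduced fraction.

2279/595

Stage 1: N_ring = 35 + 2·18 = 71
Stage 1: 35(ω_s−ω_c) = −71(ω_r−ω_c),  ω_r=0, ω_c=1
Stage 1: ω_s = 1 − (71/35)(0−1) = 106/35
  ⇒ ω_s¹/ω_c¹ = 106/35
Stage 2: N_ring = 18 + 2·25 = 68
Stage 2: 18(ω_s−ω_c) = −68(ω_r−ω_c),  ω_s=0, ω_c=1
Stage 2: ω_r = 1 − (18/68)(0−1) = 43/34
  ⇒ ω_r²/ω_c² = 43/34
Coupling ω_c² = ω_s¹ ⇒ overall = 106/35 × 43/34 = 2279/595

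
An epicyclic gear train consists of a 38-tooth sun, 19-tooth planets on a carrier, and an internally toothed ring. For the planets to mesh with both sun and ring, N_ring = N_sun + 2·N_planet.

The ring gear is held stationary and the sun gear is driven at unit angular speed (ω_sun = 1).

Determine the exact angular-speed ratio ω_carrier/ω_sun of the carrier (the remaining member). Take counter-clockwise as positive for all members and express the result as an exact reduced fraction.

1/3

N_ring = 38 + 2·19 = 76
38(ω_s−ω_c) = −76(ω_r−ω_c),  ω_r=0, ω_s=1
38(1−ω_c) = −76(0−ω_c)  ⇒  114ω_c = 38  ⇒  ω_c = 1/3
ω_c/ω_s = 1/3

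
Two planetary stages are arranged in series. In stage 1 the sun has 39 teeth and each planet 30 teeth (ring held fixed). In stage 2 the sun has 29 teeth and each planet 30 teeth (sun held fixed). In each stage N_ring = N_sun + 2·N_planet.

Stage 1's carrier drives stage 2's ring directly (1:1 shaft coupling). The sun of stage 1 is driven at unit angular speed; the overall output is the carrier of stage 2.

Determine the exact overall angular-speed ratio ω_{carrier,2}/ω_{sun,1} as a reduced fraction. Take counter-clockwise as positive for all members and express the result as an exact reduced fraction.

1157/5428

Stage 1: N_ring = 39 + 2·30 = 99
Stage 1: 39(ω_s−ω_c) = −99(ω_r−ω_c),  ω_r=0, ω_s=1
Stage 1: 39(1−ω_c) = −99(0−ω_c)  ⇒  138ω_c = 39  ⇒  ω_c = 13/46
  ⇒ ω_c¹/ω_s¹ = 13/46
Stage 2: N_ring = 29 + 2·30 = 89
Stage 2: 29(ω_s−ω_c) = −89(ω_r−ω_c),  ω_s=0, ω_r=1
Stage 2: 29(0−ω_c) = −89(1−ω_c)  ⇒  118ω_c = 89  ⇒  ω_c = 89/118
  ⇒ ω_c²/ω_r² = 89/118
Coupling ω_r² = ω_c¹ ⇒ overall = 13/46 × 89/118 = 1157/5428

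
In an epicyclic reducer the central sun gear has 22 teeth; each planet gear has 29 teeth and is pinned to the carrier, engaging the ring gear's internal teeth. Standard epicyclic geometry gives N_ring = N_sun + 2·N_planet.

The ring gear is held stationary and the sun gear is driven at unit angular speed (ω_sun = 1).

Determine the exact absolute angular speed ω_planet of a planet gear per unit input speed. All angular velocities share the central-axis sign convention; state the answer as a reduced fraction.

N_ring = 22 + 2·29 = 80
22(ω_s−ω_c) = −80(ω_r−ω_c),  ω_r=0, ω_s=1
22(1−ω_c) = −80(0−ω_c)  ⇒  102ω_c = 22  ⇒  ω_c = 11/51
sun–planet: 22·(1−11/51) = −29·(ω_p−ω_c)  ⇒  ω_p−ω_c = −(22/29)·(40/51) = -880/1479
ω_p = 11/51 − 880/1479 = -11/29

-11/29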